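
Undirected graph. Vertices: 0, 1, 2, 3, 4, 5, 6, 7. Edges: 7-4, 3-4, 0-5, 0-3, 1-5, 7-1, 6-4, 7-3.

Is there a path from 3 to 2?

Explore from 3.
Distance 1: reach 0, 4, 7.
Distance 2: reach 1, 5, 6.
The search is exhausted without reaching 2; it lies in a different component.

No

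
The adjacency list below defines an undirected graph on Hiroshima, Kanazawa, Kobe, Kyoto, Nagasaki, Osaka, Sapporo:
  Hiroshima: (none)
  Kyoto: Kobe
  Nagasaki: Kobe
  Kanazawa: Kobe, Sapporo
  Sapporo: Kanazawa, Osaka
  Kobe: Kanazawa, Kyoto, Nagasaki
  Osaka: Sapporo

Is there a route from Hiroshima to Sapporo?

No

Hiroshima has no edges, so nothing is reachable from it.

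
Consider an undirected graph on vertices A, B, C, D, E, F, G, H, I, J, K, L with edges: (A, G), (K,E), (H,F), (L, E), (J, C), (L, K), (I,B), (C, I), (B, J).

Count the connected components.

From A: component {A, G}.
From B: component {B, C, I, J}.
From D: component {D}.
From E: component {E, K, L}.
From F: component {F, H}.
That's 5 components.

5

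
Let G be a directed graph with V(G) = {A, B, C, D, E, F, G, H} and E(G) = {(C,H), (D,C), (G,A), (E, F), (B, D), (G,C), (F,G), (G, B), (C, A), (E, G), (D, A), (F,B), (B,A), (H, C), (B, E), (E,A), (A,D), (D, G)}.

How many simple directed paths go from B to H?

10

B→A→D→C→H
B→A→D→G→C→H
B→D→C→H
B→D→G→C→H
B→E→A→D→C→H
B→E→A→D→G→C→H
B→E→F→G→A→D→C→H
B→E→F→G→C→H
B→E→G→A→D→C→H
B→E→G→C→H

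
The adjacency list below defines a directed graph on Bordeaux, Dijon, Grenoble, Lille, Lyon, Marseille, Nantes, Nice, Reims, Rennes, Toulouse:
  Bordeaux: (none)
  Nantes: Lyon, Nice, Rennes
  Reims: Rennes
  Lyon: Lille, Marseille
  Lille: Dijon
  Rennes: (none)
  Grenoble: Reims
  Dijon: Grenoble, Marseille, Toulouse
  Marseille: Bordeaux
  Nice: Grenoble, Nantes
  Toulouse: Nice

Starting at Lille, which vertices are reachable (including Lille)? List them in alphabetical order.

Bordeaux, Dijon, Grenoble, Lille, Lyon, Marseille, Nantes, Nice, Reims, Rennes, Toulouse

Start at Lille.
Its neighbours: Dijon.
Then their neighbours: Grenoble, Marseille, Toulouse.
Then next layer: Bordeaux, Nice, Reims.
Then next layer: Nantes, Rennes.
Then next layer: Lyon.
Every vertex is now reached.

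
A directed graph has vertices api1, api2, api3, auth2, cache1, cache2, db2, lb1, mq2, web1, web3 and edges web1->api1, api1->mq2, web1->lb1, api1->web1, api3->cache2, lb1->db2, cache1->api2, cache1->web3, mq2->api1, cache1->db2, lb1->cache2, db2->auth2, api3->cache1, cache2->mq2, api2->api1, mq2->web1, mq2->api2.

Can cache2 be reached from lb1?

Yes

Explore from lb1.
Distance 1: reach cache2, db2.
Found cache2.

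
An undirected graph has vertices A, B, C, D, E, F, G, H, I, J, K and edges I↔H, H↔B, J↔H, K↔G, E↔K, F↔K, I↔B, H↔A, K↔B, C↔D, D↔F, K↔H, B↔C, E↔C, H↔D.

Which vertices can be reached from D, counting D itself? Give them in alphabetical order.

Start at D.
Its neighbours: C, F, H.
Then their neighbours: A, B, E, I, J, K.
Then next layer: G.
Every vertex is now reached.

A, B, C, D, E, F, G, H, I, J, K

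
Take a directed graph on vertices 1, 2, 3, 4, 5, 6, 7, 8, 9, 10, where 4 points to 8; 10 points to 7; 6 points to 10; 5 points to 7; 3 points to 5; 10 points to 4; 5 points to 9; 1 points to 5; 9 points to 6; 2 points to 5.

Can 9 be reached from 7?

No

7 has no outgoing edges, so nothing is reachable from it.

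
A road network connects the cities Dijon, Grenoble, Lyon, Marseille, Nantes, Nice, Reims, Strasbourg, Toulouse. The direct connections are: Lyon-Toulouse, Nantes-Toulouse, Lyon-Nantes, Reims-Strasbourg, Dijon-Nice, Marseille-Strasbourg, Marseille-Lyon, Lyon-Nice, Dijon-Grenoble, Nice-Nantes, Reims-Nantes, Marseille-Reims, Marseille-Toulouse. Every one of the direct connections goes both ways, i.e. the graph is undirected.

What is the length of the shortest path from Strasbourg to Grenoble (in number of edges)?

Distance 0: Strasbourg.
Distance 1: Marseille, Reims.
Distance 2: Lyon, Nantes, Toulouse.
Distance 3: Nice.
Distance 4: Dijon.
Distance 5: Grenoble — contains Grenoble.

5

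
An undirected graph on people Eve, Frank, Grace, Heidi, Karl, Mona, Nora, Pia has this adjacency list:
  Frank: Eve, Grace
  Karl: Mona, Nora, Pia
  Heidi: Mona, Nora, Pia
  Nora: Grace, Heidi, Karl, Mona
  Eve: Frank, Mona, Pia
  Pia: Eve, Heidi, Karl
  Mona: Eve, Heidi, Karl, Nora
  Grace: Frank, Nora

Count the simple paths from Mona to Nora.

10

Mona–Eve–Frank–Grace–Nora
Mona–Eve–Pia–Heidi–Nora
Mona–Eve–Pia–Karl–Nora
Mona–Heidi–Nora
Mona–Heidi–Pia–Eve–Frank–Grace–Nora
Mona–Heidi–Pia–Karl–Nora
Mona–Karl–Nora
Mona–Karl–Pia–Eve–Frank–Grace–Nora
Mona–Karl–Pia–Heidi–Nora
Mona–Nora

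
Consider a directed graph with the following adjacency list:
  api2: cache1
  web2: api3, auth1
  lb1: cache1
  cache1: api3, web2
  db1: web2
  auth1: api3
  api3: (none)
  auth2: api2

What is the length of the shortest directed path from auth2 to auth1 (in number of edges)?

4

Distance 0: auth2.
Distance 1: api2.
Distance 2: cache1.
Distance 3: api3, web2.
Distance 4: auth1 — contains auth1.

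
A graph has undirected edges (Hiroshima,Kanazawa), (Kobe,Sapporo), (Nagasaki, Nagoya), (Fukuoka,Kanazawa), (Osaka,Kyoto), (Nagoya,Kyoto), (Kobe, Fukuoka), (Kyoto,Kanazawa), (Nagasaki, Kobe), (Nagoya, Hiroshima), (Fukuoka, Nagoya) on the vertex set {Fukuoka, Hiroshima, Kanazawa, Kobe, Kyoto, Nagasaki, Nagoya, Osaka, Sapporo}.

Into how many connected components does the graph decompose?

From Fukuoka: component {Fukuoka, Hiroshima, Kanazawa, Kobe, Kyoto, Nagasaki, Nagoya, Osaka, Sapporo}.
That's 1 component.

1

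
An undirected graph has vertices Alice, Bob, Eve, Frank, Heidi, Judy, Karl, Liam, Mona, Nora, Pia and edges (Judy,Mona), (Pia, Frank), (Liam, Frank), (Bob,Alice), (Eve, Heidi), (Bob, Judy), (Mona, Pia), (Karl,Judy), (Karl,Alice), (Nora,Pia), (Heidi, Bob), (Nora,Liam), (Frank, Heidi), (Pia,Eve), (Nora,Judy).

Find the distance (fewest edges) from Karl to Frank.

4

Distance 0: Karl.
Distance 1: Alice, Judy.
Distance 2: Bob, Mona, Nora.
Distance 3: Heidi, Liam, Pia.
Distance 4: Eve, Frank — contains Frank.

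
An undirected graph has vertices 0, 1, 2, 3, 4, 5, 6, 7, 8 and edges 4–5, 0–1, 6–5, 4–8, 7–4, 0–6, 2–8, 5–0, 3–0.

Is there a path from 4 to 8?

Explore from 4.
Distance 1: reach 5, 7, 8.
Found 8.

Yes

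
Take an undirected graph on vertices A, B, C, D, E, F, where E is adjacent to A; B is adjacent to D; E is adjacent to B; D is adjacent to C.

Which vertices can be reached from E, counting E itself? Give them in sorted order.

Start at E.
Its neighbours: A, B.
Then their neighbours: D.
Then next layer: C.
Nothing further is reachable.

A, B, C, D, E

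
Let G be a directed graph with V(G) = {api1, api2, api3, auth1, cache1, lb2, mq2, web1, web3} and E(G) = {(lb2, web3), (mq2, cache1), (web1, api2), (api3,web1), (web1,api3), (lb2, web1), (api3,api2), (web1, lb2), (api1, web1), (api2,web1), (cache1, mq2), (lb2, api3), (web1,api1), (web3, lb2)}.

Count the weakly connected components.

From api1: component {api1, api2, api3, lb2, web1, web3}.
From auth1: component {auth1}.
From cache1: component {cache1, mq2}.
That's 3 components.

3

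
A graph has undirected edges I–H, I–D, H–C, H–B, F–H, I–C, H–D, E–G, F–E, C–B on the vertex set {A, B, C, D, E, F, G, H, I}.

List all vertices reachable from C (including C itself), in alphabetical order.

Start at C.
Its neighbours: B, H, I.
Then their neighbours: D, F.
Then next layer: E.
Then next layer: G.
Nothing further is reachable.

B, C, D, E, F, G, H, I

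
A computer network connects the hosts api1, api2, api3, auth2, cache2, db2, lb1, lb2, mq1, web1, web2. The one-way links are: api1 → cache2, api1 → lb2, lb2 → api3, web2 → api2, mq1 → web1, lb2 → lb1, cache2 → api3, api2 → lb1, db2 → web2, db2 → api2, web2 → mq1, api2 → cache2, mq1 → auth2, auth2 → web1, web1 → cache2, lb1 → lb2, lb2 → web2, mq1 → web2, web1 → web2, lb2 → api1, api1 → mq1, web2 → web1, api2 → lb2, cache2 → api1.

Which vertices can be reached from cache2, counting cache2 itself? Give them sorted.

api1, api2, api3, auth2, cache2, lb1, lb2, mq1, web1, web2

Start at cache2.
Its neighbours: api1, api3.
Then their neighbours: lb2, mq1.
Then next layer: auth2, lb1, web1, web2.
Then next layer: api2.
Nothing further is reachable.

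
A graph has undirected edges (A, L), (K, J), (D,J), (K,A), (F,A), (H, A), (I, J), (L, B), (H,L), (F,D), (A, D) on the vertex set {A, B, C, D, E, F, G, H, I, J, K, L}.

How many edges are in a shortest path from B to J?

Distance 0: B.
Distance 1: L.
Distance 2: A, H.
Distance 3: D, F, K.
Distance 4: J — contains J.

4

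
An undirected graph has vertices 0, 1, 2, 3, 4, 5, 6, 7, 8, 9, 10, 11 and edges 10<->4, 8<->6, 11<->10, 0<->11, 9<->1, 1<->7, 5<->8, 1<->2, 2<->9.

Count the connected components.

4

From 0: component {0, 4, 10, 11}.
From 1: component {1, 2, 7, 9}.
From 3: component {3}.
From 5: component {5, 6, 8}.
That's 4 components.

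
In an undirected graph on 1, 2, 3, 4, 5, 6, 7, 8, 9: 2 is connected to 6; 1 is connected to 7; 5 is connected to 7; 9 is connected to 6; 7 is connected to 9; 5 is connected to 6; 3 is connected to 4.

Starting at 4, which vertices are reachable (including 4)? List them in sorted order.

3, 4

Start at 4.
Its neighbours: 3.
Nothing further is reachable.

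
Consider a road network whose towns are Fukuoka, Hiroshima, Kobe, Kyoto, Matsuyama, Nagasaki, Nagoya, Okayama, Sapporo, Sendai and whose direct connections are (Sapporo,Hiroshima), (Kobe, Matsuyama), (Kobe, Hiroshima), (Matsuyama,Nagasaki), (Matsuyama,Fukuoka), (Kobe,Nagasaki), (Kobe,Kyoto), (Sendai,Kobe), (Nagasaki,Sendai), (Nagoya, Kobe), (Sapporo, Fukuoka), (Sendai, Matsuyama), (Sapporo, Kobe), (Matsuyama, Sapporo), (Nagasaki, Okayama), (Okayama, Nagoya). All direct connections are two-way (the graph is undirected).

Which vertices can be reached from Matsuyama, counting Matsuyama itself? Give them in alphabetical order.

Fukuoka, Hiroshima, Kobe, Kyoto, Matsuyama, Nagasaki, Nagoya, Okayama, Sapporo, Sendai

Start at Matsuyama.
Its neighbours: Fukuoka, Kobe, Nagasaki, Sapporo, Sendai.
Then their neighbours: Hiroshima, Kyoto, Nagoya, Okayama.
Every vertex is now reached.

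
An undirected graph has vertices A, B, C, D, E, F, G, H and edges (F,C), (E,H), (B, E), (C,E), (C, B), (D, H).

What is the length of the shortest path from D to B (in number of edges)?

3

Distance 0: D.
Distance 1: H.
Distance 2: E.
Distance 3: B, C — contains B.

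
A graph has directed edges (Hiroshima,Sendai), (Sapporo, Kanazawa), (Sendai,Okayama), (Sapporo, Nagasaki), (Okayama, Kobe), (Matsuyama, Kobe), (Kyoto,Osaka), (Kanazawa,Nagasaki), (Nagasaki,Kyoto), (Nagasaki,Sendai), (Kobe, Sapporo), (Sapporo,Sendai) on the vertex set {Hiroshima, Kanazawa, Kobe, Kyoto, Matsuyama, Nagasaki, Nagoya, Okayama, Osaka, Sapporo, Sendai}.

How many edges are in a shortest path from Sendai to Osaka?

Distance 0: Sendai.
Distance 1: Okayama.
Distance 2: Kobe.
Distance 3: Sapporo.
Distance 4: Kanazawa, Nagasaki.
Distance 5: Kyoto.
Distance 6: Osaka — contains Osaka.

6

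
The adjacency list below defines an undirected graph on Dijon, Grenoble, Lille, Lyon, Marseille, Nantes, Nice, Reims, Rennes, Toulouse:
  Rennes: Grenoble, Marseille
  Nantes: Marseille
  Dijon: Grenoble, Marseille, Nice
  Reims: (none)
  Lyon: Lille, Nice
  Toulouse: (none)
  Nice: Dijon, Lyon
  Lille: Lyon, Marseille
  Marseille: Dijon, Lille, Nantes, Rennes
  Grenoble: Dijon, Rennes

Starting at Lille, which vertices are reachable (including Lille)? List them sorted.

Dijon, Grenoble, Lille, Lyon, Marseille, Nantes, Nice, Rennes

Start at Lille.
Its neighbours: Lyon, Marseille.
Then their neighbours: Dijon, Nantes, Nice, Rennes.
Then next layer: Grenoble.
Nothing further is reachable.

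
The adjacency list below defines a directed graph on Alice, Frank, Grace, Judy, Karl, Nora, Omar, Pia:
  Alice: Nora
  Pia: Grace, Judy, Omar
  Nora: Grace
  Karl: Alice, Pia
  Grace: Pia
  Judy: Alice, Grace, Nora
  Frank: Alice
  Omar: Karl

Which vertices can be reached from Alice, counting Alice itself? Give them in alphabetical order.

Start at Alice.
Its neighbours: Nora.
Then their neighbours: Grace.
Then next layer: Pia.
Then next layer: Judy, Omar.
Then next layer: Karl.
Nothing further is reachable.

Alice, Grace, Judy, Karl, Nora, Omar, Pia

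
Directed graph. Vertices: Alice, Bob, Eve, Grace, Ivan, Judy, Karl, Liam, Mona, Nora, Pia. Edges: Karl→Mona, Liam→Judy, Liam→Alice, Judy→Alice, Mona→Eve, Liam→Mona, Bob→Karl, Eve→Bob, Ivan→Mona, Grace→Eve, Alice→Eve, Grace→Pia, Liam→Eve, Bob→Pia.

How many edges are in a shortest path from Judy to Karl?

4

Distance 0: Judy.
Distance 1: Alice.
Distance 2: Eve.
Distance 3: Bob.
Distance 4: Karl, Pia — contains Karl.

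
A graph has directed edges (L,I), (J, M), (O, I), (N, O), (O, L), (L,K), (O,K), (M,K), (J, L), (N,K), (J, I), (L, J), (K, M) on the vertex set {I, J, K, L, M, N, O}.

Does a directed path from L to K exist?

Yes

Explore from L.
Distance 1: reach I, J, K.
Found K.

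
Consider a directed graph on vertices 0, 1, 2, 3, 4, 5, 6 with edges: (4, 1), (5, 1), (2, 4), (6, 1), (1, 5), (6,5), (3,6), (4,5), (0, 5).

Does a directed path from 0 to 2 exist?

No

Explore from 0.
Distance 1: reach 5.
Distance 2: reach 1.
The search from 0 is exhausted; no directed path reaches 2.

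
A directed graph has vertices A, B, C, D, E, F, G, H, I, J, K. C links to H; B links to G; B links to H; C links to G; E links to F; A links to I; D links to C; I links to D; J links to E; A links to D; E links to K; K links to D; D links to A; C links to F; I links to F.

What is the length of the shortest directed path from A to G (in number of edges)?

Distance 0: A.
Distance 1: D, I.
Distance 2: C, F.
Distance 3: G, H — contains G.

3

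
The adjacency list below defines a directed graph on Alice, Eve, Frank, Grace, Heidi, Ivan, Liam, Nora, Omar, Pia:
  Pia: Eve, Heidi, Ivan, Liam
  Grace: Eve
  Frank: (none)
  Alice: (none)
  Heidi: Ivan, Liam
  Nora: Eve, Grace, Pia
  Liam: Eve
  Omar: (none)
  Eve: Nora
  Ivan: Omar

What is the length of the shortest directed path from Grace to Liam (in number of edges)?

Distance 0: Grace.
Distance 1: Eve.
Distance 2: Nora.
Distance 3: Pia.
Distance 4: Heidi, Ivan, Liam — contains Liam.

4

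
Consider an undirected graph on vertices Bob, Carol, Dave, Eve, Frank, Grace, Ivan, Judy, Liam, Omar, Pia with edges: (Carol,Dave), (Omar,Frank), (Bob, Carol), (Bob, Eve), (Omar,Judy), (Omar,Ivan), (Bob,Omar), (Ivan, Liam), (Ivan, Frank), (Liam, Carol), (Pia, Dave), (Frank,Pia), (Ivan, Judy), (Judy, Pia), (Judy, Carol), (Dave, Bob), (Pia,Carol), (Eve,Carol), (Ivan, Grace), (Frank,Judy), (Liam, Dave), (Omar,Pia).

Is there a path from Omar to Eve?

Explore from Omar.
Distance 1: reach Bob, Frank, Ivan, Judy, Pia.
Distance 2: reach Carol, Dave, Eve, Grace, Liam.
Found Eve.

Yes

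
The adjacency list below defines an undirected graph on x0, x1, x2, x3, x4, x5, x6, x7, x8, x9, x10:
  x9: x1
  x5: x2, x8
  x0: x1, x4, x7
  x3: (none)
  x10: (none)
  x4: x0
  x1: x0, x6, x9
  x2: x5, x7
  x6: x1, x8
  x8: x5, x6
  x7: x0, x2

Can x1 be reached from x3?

No

x3 has no edges, so nothing is reachable from it.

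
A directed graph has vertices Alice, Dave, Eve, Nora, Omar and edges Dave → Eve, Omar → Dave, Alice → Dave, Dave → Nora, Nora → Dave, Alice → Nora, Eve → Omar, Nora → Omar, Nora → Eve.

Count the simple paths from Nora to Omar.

3

Nora→Dave→Eve→Omar
Nora→Eve→Omar
Nora→Omar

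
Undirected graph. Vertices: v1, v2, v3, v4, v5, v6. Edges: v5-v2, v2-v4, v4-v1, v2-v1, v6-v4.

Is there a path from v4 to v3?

Explore from v4.
Distance 1: reach v1, v2, v6.
Distance 2: reach v5.
The search is exhausted without reaching v3; it lies in a different component.

No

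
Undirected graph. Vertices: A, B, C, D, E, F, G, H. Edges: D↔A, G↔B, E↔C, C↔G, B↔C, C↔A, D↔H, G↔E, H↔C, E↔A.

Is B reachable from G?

Explore from G.
Distance 1: reach B, C, E.
Found B.

Yes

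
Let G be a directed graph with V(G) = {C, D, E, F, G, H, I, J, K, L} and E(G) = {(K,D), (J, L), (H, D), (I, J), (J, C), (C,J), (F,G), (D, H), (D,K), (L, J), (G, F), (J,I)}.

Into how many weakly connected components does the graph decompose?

4

From C: component {C, I, J, L}.
From D: component {D, H, K}.
From E: component {E}.
From F: component {F, G}.
That's 4 components.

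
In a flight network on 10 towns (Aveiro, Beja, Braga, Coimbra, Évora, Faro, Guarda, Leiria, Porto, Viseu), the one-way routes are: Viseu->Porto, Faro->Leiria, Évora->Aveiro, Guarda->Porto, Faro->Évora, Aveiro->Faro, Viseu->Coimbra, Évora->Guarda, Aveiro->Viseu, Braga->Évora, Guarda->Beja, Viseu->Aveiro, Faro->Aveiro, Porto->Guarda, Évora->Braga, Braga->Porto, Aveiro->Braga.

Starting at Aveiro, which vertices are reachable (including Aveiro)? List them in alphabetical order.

Start at Aveiro.
Its neighbours: Braga, Faro, Viseu.
Then their neighbours: Coimbra, Évora, Leiria, Porto.
Then next layer: Guarda.
Then next layer: Beja.
Every vertex is now reached.

Aveiro, Beja, Braga, Coimbra, Évora, Faro, Guarda, Leiria, Porto, Viseu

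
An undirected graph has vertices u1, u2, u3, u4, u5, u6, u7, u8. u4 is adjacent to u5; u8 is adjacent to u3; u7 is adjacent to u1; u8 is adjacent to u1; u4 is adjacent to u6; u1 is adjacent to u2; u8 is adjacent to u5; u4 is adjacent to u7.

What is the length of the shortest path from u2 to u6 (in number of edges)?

Distance 0: u2.
Distance 1: u1.
Distance 2: u7, u8.
Distance 3: u3, u4, u5.
Distance 4: u6 — contains u6.

4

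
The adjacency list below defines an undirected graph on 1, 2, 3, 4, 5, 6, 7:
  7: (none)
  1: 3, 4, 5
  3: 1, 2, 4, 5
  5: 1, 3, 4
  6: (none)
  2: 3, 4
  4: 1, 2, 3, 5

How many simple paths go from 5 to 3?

7

5–1–3
5–1–4–2–3
5–1–4–3
5–3
5–4–1–3
5–4–2–3
5–4–3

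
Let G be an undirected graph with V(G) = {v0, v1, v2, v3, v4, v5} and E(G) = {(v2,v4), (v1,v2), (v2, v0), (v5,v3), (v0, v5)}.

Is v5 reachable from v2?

Yes

Explore from v2.
Distance 1: reach v0, v1, v4.
Distance 2: reach v5.
Found v5.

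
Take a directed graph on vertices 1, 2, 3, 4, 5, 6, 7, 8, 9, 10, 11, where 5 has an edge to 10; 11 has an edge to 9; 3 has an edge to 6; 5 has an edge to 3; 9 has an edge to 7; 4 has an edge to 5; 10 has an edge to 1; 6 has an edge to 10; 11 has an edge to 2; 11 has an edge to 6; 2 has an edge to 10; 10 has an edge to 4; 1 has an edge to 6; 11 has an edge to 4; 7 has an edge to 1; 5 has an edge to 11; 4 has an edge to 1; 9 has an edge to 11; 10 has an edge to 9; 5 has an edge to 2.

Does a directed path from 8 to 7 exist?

No

8 has no outgoing edges, so nothing is reachable from it.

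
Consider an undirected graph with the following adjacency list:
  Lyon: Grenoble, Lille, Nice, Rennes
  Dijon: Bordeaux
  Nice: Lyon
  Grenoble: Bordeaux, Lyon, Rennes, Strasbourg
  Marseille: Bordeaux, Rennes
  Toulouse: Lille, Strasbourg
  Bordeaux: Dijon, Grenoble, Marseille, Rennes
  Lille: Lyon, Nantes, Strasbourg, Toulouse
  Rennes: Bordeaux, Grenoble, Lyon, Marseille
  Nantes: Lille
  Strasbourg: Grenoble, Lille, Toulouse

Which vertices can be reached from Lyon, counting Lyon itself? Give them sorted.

Start at Lyon.
Its neighbours: Grenoble, Lille, Nice, Rennes.
Then their neighbours: Bordeaux, Marseille, Nantes, Strasbourg, Toulouse.
Then next layer: Dijon.
Every vertex is now reached.

Bordeaux, Dijon, Grenoble, Lille, Lyon, Marseille, Nantes, Nice, Rennes, Strasbourg, Toulouse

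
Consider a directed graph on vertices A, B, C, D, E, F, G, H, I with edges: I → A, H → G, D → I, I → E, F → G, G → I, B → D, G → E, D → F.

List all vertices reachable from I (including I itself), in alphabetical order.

Start at I.
Its neighbours: A, E.
Nothing further is reachable.

A, E, I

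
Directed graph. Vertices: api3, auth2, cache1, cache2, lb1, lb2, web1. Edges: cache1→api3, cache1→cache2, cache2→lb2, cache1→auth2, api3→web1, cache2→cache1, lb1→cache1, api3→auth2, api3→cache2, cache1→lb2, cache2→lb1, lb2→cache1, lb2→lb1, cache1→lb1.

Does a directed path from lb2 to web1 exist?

Explore from lb2.
Distance 1: reach cache1, lb1.
Distance 2: reach api3, auth2, cache2.
Distance 3: reach web1.
Found web1.

Yes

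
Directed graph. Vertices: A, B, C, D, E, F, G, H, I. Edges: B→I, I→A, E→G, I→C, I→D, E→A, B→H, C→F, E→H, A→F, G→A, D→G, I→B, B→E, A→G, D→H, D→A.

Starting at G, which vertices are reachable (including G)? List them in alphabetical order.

Start at G.
Its neighbours: A.
Then their neighbours: F.
Nothing further is reachable.

A, F, G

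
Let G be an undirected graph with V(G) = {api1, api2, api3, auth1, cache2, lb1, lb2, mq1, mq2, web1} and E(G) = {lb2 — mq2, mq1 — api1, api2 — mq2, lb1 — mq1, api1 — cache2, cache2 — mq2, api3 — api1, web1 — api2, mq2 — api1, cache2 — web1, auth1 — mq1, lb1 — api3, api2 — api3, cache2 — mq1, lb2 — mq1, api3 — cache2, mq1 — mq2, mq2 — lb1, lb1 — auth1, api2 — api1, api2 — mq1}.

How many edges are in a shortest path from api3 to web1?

2

Distance 0: api3.
Distance 1: api1, api2, cache2, lb1.
Distance 2: auth1, mq1, mq2, web1 — contains web1.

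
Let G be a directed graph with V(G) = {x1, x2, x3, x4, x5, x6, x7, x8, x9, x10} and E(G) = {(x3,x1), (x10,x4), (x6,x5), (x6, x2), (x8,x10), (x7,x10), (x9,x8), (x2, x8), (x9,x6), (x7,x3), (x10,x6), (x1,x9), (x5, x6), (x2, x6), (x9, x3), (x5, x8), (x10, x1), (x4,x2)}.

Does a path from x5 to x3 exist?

Explore from x5.
Distance 1: reach x6, x8.
Distance 2: reach x2, x10.
Distance 3: reach x1, x4.
Distance 4: reach x9.
Distance 5: reach x3.
Found x3.

Yes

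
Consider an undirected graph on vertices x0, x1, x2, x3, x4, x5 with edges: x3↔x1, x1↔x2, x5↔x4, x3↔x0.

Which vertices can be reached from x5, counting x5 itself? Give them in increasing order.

Start at x5.
Its neighbours: x4.
Nothing further is reachable.

x4, x5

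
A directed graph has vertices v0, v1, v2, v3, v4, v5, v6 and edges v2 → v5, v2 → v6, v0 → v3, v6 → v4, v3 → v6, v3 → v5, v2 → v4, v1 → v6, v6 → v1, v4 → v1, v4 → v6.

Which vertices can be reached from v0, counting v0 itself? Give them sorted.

v0, v1, v3, v4, v5, v6

Start at v0.
Its neighbours: v3.
Then their neighbours: v5, v6.
Then next layer: v1, v4.
Nothing further is reachable.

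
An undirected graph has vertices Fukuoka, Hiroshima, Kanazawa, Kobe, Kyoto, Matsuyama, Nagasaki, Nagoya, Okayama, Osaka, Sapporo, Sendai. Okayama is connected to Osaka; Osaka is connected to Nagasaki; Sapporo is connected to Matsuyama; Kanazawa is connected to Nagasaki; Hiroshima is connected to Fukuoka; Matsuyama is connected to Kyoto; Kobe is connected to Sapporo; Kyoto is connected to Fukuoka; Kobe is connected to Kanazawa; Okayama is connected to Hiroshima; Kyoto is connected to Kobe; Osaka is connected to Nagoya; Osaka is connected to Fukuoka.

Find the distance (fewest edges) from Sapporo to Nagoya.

5

Distance 0: Sapporo.
Distance 1: Kobe, Matsuyama.
Distance 2: Kanazawa, Kyoto.
Distance 3: Fukuoka, Nagasaki.
Distance 4: Hiroshima, Osaka.
Distance 5: Nagoya, Okayama — contains Nagoya.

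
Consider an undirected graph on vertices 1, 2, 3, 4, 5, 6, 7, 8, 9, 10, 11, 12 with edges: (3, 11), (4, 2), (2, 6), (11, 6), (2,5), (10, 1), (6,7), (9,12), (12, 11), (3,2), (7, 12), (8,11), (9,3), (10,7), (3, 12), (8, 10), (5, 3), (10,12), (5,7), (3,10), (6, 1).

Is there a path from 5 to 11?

Explore from 5.
Distance 1: reach 2, 3, 7.
Distance 2: reach 4, 6, 9, 10, 11, 12.
Found 11.

Yes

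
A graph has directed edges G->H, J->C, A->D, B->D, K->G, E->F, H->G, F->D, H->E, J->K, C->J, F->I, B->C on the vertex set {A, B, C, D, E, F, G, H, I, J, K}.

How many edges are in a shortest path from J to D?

6

Distance 0: J.
Distance 1: C, K.
Distance 2: G.
Distance 3: H.
Distance 4: E.
Distance 5: F.
Distance 6: D, I — contains D.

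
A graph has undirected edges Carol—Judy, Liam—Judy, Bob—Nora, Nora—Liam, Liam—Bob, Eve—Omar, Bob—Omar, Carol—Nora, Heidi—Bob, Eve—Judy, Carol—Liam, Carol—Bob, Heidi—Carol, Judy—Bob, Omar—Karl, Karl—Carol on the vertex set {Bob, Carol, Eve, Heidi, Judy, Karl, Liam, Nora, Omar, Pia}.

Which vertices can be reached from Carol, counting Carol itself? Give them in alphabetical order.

Bob, Carol, Eve, Heidi, Judy, Karl, Liam, Nora, Omar

Start at Carol.
Its neighbours: Bob, Heidi, Judy, Karl, Liam, Nora.
Then their neighbours: Eve, Omar.
Nothing further is reachable.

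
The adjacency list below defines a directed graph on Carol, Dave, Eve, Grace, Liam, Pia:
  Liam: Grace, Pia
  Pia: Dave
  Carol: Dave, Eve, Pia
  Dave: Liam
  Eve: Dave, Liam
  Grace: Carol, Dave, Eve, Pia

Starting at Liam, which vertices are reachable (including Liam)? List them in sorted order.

Carol, Dave, Eve, Grace, Liam, Pia

Start at Liam.
Its neighbours: Grace, Pia.
Then their neighbours: Carol, Dave, Eve.
Every vertex is now reached.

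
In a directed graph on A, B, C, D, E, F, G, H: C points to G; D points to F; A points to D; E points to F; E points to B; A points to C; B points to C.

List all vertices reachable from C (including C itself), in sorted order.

Start at C.
Its neighbours: G.
Nothing further is reachable.

C, G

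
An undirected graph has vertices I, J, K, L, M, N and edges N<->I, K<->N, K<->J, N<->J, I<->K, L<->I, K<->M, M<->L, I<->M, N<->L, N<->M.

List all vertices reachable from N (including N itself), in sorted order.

Start at N.
Its neighbours: I, J, K, L, M.
Every vertex is now reached.

I, J, K, L, M, N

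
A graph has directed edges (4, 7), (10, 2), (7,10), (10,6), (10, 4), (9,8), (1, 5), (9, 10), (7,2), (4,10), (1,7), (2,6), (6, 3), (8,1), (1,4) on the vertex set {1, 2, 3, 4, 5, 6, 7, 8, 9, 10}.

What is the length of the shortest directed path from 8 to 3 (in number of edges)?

5

Distance 0: 8.
Distance 1: 1.
Distance 2: 4, 5, 7.
Distance 3: 2, 10.
Distance 4: 6.
Distance 5: 3 — contains 3.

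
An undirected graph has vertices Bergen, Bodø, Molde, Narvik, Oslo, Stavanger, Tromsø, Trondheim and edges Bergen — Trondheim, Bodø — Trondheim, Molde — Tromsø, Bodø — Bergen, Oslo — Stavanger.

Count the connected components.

4

From Bergen: component {Bergen, Bodø, Trondheim}.
From Molde: component {Molde, Tromsø}.
From Narvik: component {Narvik}.
From Oslo: component {Oslo, Stavanger}.
That's 4 components.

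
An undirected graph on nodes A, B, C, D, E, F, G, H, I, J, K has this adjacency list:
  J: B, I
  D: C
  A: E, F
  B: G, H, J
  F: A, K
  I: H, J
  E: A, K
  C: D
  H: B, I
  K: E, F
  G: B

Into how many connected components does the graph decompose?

From A: component {A, E, F, K}.
From B: component {B, G, H, I, J}.
From C: component {C, D}.
That's 3 components.

3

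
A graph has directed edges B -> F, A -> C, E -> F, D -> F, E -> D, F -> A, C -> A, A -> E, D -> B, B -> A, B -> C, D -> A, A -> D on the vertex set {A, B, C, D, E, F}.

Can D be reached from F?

Explore from F.
Distance 1: reach A.
Distance 2: reach C, D, E.
Found D.

Yes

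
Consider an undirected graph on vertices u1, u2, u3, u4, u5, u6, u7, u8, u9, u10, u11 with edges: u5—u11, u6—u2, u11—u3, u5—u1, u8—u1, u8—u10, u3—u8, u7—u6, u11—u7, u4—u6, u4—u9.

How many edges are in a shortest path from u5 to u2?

4

Distance 0: u5.
Distance 1: u1, u11.
Distance 2: u3, u7, u8.
Distance 3: u6, u10.
Distance 4: u2, u4 — contains u2.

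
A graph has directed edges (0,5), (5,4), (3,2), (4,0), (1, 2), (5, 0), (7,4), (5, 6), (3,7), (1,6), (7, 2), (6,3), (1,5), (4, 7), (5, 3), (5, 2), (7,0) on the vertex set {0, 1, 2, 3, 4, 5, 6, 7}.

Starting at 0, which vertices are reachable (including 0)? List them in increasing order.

0, 2, 3, 4, 5, 6, 7

Start at 0.
Its neighbours: 5.
Then their neighbours: 2, 3, 4, 6.
Then next layer: 7.
Nothing further is reachable.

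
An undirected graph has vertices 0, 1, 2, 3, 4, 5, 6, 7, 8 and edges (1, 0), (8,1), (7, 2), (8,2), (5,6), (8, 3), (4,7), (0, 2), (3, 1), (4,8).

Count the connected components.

2

From 0: component {0, 1, 2, 3, 4, 7, 8}.
From 5: component {5, 6}.
That's 2 components.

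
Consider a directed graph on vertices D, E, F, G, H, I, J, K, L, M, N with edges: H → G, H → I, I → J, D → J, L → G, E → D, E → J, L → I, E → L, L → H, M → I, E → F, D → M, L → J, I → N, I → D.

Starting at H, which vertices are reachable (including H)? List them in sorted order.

Start at H.
Its neighbours: G, I.
Then their neighbours: D, J, N.
Then next layer: M.
Nothing further is reachable.

D, G, H, I, J, M, N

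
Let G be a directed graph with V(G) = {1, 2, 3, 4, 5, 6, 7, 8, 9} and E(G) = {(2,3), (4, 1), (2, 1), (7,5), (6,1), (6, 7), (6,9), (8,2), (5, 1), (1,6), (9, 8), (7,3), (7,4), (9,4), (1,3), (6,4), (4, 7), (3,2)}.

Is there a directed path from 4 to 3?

Yes

Explore from 4.
Distance 1: reach 1, 7.
Distance 2: reach 3, 5, 6.
Found 3.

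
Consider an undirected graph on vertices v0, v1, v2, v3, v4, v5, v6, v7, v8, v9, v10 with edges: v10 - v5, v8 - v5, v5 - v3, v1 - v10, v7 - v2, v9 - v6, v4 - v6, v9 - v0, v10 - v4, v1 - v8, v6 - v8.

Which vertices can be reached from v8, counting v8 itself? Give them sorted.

Start at v8.
Its neighbours: v1, v5, v6.
Then their neighbours: v3, v4, v9, v10.
Then next layer: v0.
Nothing further is reachable.

v0, v1, v3, v4, v5, v6, v8, v9, v10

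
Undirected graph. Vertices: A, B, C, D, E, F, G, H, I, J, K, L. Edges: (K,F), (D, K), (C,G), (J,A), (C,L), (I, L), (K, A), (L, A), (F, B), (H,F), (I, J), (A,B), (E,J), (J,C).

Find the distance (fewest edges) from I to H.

Distance 0: I.
Distance 1: J, L.
Distance 2: A, C, E.
Distance 3: B, G, K.
Distance 4: D, F.
Distance 5: H — contains H.

5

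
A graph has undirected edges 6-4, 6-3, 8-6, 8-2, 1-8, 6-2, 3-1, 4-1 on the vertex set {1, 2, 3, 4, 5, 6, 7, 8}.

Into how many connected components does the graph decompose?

From 1: component {1, 2, 3, 4, 6, 8}.
From 5: component {5}.
From 7: component {7}.
That's 3 components.

3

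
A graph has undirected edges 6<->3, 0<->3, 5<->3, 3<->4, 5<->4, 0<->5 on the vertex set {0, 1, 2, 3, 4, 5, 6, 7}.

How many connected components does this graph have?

From 0: component {0, 3, 4, 5, 6}.
From 1: component {1}.
From 2: component {2}.
From 7: component {7}.
That's 4 components.

4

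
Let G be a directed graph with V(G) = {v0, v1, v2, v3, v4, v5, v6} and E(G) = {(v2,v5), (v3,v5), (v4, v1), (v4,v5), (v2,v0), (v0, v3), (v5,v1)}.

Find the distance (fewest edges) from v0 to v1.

3

Distance 0: v0.
Distance 1: v3.
Distance 2: v5.
Distance 3: v1 — contains v1.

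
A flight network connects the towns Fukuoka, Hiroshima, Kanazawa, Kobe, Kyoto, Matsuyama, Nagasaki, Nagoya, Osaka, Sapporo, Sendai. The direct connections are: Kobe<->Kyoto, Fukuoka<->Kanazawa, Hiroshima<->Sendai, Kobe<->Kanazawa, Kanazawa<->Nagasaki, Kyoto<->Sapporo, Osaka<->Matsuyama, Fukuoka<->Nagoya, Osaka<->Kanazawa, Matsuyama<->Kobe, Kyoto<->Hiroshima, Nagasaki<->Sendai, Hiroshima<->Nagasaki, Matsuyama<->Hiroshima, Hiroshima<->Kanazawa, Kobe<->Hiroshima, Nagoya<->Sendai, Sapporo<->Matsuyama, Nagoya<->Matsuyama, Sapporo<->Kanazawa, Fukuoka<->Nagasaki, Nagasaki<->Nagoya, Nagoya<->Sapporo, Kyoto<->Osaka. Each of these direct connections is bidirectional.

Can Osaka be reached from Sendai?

Yes

Explore from Sendai.
Distance 1: reach Hiroshima, Nagasaki, Nagoya.
Distance 2: reach Fukuoka, Kanazawa, Kobe, Kyoto, Matsuyama, Sapporo.
Distance 3: reach Osaka.
Found Osaka.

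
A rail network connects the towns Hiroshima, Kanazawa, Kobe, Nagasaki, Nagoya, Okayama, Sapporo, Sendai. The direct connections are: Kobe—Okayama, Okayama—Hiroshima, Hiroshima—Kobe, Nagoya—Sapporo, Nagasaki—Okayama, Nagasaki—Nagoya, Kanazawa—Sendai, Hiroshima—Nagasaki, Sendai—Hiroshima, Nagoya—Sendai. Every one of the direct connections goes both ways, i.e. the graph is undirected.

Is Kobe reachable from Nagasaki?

Yes

Explore from Nagasaki.
Distance 1: reach Hiroshima, Nagoya, Okayama.
Distance 2: reach Kobe, Sapporo, Sendai.
Found Kobe.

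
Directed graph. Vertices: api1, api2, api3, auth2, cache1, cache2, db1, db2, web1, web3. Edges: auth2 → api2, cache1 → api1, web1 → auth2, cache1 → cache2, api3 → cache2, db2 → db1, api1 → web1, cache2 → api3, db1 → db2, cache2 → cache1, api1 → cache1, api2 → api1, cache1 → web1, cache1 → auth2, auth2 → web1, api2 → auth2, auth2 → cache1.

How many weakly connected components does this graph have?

3

From api1: component {api1, api2, api3, auth2, cache1, cache2, web1}.
From db1: component {db1, db2}.
From web3: component {web3}.
That's 3 components.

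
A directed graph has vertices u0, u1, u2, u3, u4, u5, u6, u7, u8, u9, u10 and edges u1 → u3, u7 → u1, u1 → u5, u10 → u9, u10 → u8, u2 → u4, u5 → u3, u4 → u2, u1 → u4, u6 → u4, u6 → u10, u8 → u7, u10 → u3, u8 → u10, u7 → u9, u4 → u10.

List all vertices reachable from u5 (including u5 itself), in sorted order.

Start at u5.
Its neighbours: u3.
Nothing further is reachable.

u3, u5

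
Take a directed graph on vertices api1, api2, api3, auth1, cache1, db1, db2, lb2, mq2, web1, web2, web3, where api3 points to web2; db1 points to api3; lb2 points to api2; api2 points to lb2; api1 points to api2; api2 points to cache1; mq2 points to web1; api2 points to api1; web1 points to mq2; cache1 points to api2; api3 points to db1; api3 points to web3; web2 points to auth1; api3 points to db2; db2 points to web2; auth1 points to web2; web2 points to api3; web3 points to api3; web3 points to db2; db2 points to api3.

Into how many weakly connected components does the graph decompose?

3

From api1: component {api1, api2, cache1, lb2}.
From api3: component {api3, auth1, db1, db2, web2, web3}.
From mq2: component {mq2, web1}.
That's 3 components.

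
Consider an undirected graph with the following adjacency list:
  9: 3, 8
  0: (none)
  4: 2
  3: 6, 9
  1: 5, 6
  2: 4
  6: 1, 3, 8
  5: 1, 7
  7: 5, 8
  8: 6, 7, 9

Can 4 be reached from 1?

Explore from 1.
Distance 1: reach 5, 6.
Distance 2: reach 3, 7, 8.
Distance 3: reach 9.
The search is exhausted without reaching 4; it lies in a different component.

No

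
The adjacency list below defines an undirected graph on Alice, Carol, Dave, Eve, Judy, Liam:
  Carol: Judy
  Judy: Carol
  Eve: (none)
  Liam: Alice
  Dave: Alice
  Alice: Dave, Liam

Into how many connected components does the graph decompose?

3

From Alice: component {Alice, Dave, Liam}.
From Carol: component {Carol, Judy}.
From Eve: component {Eve}.
That's 3 components.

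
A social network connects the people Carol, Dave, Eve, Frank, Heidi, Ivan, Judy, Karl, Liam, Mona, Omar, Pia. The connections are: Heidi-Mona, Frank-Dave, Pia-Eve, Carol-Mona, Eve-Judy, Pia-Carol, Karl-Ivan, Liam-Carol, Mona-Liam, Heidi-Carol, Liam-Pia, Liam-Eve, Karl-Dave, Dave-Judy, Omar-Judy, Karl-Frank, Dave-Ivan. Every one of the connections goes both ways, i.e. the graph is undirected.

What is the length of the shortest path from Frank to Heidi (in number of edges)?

Distance 0: Frank.
Distance 1: Dave, Karl.
Distance 2: Ivan, Judy.
Distance 3: Eve, Omar.
Distance 4: Liam, Pia.
Distance 5: Carol, Mona.
Distance 6: Heidi — contains Heidi.

6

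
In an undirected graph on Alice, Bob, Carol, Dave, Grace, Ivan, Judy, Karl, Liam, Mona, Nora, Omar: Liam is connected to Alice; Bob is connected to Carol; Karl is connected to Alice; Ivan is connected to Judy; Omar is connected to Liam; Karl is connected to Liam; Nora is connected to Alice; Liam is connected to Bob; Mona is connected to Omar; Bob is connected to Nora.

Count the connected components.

4

From Alice: component {Alice, Bob, Carol, Karl, Liam, Mona, Nora, Omar}.
From Dave: component {Dave}.
From Grace: component {Grace}.
From Ivan: component {Ivan, Judy}.
That's 4 components.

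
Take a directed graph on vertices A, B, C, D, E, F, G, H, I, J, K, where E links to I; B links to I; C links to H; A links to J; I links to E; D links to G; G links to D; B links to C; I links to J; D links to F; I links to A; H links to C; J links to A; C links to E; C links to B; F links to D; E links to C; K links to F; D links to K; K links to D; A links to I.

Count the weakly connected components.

From A: component {A, B, C, E, H, I, J}.
From D: component {D, F, G, K}.
That's 2 components.

2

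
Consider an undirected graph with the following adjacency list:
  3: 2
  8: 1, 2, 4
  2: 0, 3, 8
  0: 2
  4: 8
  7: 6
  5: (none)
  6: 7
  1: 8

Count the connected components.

From 0: component {0, 1, 2, 3, 4, 8}.
From 5: component {5}.
From 6: component {6, 7}.
That's 3 components.

3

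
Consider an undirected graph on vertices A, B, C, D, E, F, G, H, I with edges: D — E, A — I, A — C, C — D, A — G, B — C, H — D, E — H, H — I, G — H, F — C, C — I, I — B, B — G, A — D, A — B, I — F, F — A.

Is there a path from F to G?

Explore from F.
Distance 1: reach A, C, I.
Distance 2: reach B, D, G, H.
Found G.

Yes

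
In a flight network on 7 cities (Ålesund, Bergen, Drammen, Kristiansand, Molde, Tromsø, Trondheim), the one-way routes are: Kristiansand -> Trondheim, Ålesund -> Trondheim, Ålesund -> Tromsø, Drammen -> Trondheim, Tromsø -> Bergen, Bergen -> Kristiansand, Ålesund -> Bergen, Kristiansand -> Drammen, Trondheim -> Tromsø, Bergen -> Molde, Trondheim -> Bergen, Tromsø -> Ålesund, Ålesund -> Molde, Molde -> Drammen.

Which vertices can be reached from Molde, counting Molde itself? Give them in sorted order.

Start at Molde.
Its neighbours: Drammen.
Then their neighbours: Trondheim.
Then next layer: Bergen, Tromsø.
Then next layer: Ålesund, Kristiansand.
Every vertex is now reached.

Ålesund, Bergen, Drammen, Kristiansand, Molde, Tromsø, Trondheim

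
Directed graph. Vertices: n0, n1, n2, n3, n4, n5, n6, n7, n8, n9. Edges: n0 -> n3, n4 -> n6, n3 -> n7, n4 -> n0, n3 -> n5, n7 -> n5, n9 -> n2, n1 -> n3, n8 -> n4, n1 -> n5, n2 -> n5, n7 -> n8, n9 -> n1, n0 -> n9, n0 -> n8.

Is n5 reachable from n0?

Explore from n0.
Distance 1: reach n3, n8, n9.
Distance 2: reach n1, n2, n4, n5, n7.
Found n5.

Yes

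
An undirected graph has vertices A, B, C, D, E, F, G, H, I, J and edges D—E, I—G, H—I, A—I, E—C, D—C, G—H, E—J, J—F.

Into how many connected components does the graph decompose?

3

From A: component {A, G, H, I}.
From B: component {B}.
From C: component {C, D, E, F, J}.
That's 3 components.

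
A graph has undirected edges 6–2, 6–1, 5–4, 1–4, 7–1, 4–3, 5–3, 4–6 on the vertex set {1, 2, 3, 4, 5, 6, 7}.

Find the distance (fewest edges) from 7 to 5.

3

Distance 0: 7.
Distance 1: 1.
Distance 2: 4, 6.
Distance 3: 2, 3, 5 — contains 5.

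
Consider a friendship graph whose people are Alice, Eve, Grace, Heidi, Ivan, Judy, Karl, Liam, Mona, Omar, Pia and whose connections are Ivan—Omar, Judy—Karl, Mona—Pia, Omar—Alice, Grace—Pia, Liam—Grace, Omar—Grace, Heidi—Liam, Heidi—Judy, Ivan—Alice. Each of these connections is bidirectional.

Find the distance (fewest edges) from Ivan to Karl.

Distance 0: Ivan.
Distance 1: Alice, Omar.
Distance 2: Grace.
Distance 3: Liam, Pia.
Distance 4: Heidi, Mona.
Distance 5: Judy.
Distance 6: Karl — contains Karl.

6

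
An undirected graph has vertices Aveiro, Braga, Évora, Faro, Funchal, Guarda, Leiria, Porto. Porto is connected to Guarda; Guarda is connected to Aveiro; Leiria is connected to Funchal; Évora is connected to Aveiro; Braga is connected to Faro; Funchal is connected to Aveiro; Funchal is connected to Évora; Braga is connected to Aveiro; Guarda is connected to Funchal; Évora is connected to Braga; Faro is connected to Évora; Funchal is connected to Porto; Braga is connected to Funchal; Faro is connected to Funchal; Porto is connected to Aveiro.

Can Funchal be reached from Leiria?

Explore from Leiria.
Distance 1: reach Funchal.
Found Funchal.

Yes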